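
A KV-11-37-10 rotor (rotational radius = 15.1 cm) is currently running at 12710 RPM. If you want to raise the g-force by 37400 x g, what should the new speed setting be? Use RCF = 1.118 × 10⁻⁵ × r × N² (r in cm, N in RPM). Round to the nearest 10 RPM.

Current RCF = 1.118 × 10⁻⁵ × 15.1 × (12710)² = 1.118 × 10⁻⁵ × 15.1 × 161,544,100 ≈ 27,271.6 × g
Target RCF = 27,271.6 + 37,400 = 64,671.6 × g
N² = 64,671.6 / (16.8818 × 10⁻⁵) = 383,084,742
N ≈ √383,084,742 ≈ 19,572.6

≈ 19570 RPM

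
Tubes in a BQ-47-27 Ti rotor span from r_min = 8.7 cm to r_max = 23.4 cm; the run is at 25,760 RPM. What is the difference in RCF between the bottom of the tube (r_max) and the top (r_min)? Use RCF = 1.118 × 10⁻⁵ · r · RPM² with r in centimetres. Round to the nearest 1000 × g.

RCF_max = 1.118 × 10⁻⁵ × 23.4 × (25760)² = 1.118 × 10⁻⁵ × 23.4 × 663,577,600 ≈ 173,599.9 × g
RCF_min = 1.118 × 10⁻⁵ × 8.7 × (25760)² = 1.118 × 10⁻⁵ × 8.7 × 663,577,600 ≈ 64,543.5 × g
ΔRCF = 173,599.9 − 64,543.5 = 109,056.4

≈ 109000 × g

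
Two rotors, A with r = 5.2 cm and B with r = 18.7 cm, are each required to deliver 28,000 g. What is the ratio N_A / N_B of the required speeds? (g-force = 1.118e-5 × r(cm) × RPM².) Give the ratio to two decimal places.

At fixed RCF, N ∝ 1/√r, so N_A/N_B = √(r_B/r_A) = √(18.7/5.2) = √3.596154 = 1.8964.

1.90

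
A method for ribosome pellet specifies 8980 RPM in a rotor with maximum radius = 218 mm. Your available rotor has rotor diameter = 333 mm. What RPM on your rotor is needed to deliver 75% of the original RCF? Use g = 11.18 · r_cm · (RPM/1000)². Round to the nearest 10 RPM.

8900 RPM

Original rotor: r = 218 mm = 21.8 cm
RCF_original = 11.18 × 21.8 × (8.98)² = 11.18 × 21.8 × 80.6404 ≈ 19,654 × g
Target RCF = 0.75 × 19,654 ≈ 14,740.5 × g
Your rotor: r = 333 mm / 2 = 166.5 mm = 16.65 cm
14,740.5 = 11.18 × 16.65 × (N/1000)²
(N/1000)² = 14,740.5 / 186.147 = 79.18742
N = 1000 × √79.18742 ≈ 8,898.7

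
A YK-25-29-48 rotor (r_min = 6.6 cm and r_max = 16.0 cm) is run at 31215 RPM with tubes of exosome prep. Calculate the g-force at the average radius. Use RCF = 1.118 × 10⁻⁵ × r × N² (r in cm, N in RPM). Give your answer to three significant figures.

r_avg = (6.6 + 16.0) / 2 = 11.3 cm
RCF = 1.118 × 10⁻⁵ × 11.3 × (31215)² = 1.118 × 10⁻⁵ × 11.3 × 974,376,225 ≈ 123,096.8 × g

RCF ≈ 123000 × g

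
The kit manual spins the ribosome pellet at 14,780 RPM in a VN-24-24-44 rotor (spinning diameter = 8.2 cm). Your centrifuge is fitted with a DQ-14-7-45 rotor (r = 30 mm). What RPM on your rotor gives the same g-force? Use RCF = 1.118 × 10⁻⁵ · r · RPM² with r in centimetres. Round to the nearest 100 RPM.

Original rotor: r = 8.2 / 2 = 4.1 cm
RCF_original = 1.118 × 10⁻⁵ × 4.1 × (14780)² = 1.118 × 10⁻⁵ × 4.1 × 218,448,400 ≈ 10,013.2 × g
Your rotor: r = 30 mm = 3.0 cm
10,013.2 = 1.118 × 10⁻⁵ × 3 × N²
N² = 10,013.2 / (3.354 × 10⁻⁵) = 298,545,021
N ≈ √298,545,021 ≈ 17,278.5

17300 RPM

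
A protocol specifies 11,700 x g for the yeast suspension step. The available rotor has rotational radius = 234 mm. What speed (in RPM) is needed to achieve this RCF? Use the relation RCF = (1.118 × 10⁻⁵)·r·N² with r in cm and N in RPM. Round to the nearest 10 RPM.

6690 RPM

r = 234 mm = 23.4 cm
11,700 = 1.118 × 10⁻⁵ × 23.4 × N²
N² = 11,700 / (26.1612 × 10⁻⁵) = 44,722,719
N ≈ √44,722,719 ≈ 6,687.5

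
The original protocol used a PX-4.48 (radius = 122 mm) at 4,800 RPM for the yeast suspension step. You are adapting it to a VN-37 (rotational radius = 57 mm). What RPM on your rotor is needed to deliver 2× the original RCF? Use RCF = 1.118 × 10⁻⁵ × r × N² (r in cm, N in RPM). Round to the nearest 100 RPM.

Original rotor: r = 122 mm = 12.2 cm
RCF = 1.118 × 10⁻⁵ × r × N²
RCF_original = 1.118 × 10⁻⁵ × 12.2 × (4800)² = 1.118 × 10⁻⁵ × 12.2 × 23,040,000 ≈ 3,142.6 × g
Target RCF = 2 × 3,142.6 ≈ 6,285.2 × g
Your rotor: r = 57 mm = 5.7 cm
6,285.2 = 1.118 × 10⁻⁵ × 5.7 × N²
N² = 6,285.2 / (6.3726 × 10⁻⁵) = 98,628,503
N ≈ √98,628,503 ≈ 9,931.2

≈ 9900 RPM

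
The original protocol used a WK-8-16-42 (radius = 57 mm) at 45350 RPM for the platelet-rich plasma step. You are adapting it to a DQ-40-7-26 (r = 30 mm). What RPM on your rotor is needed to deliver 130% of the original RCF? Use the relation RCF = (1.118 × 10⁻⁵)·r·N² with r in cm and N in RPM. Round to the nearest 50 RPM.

Original rotor: r = 57 mm = 5.7 cm
RCF = 1.118 × 10⁻⁵ × r × N²
RCF_original = 1.118 × 10⁻⁵ × 5.7 × (45350)² = 1.118 × 10⁻⁵ × 5.7 × 2,056,622,500 ≈ 131,060.3 × g
Target RCF = 1.3 × 131,060.3 ≈ 170,378.4 × g
Your rotor: r = 30 mm = 3.0 cm
170,378.4 = 1.118 × 10⁻⁵ × 3 × N²
N² = 170,378.4 / (3.354 × 10⁻⁵) = 5,079,856,887
N ≈ √5,079,856,887 ≈ 71,273.1

71250 RPM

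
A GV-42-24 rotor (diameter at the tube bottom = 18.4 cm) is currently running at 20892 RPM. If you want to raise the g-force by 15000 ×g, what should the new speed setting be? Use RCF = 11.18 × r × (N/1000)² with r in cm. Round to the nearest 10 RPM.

N₂ ≈ 24130 RPM

r = 18.4 / 2 = 9.2 cm
Current RCF = 11.18 × 9.2 × (20.892)² = 11.18 × 9.2 × 436.475664 ≈ 44,894.1 × g
Target RCF = 44,894.1 + 15,000 = 59,894.1 × g
(N/1000)² = 59,894.1 / 102.856 = 582.3102
N = 1000 × √582.3102 ≈ 24,131.1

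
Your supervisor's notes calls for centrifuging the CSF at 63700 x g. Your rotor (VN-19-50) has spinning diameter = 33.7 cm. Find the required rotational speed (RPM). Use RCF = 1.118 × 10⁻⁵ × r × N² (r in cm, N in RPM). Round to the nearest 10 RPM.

N ≈ 18390 RPM

r = 33.7 / 2 = 16.85 cm
RCF = 1.118 × 10⁻⁵ × r × N²
63,700 = 1.118 × 10⁻⁵ × 16.85 × N²
N² = 63,700 / (18.8383 × 10⁻⁵) = 338,140,915
N ≈ √338,140,915 ≈ 18,388.6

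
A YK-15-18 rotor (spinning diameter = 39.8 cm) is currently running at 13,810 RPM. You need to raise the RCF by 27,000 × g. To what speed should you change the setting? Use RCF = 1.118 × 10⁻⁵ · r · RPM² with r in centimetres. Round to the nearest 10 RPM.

r = 39.8 / 2 = 19.9 cm
Current RCF = 1.118 × 10⁻⁵ × 19.9 × (13810)² = 1.118 × 10⁻⁵ × 19.9 × 190,716,100 ≈ 42,430.9 × g
Target RCF = 42,430.9 + 27,000 = 69,430.9 × g
N² = 69,430.9 / (22.2482 × 10⁻⁵) = 312,074,235
N ≈ √312,074,235 ≈ 17,665.6

≈ 17670 RPM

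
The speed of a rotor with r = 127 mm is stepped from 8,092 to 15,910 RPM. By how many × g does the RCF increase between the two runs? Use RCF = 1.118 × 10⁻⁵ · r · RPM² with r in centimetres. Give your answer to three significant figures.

r = 127 mm = 12.7 cm
RCF₁ = 1.118 × 10⁻⁵ × 12.7 × (8092)² = 1.118 × 10⁻⁵ × 12.7 × 65,480,464 ≈ 9,297.3 × g
RCF₂ = 1.118 × 10⁻⁵ × 12.7 × (15910)² = 1.118 × 10⁻⁵ × 12.7 × 253,128,100 ≈ 35,940.6 × g
Increase = 35,940.6 − 9,297.3 = 26,643.3

26600 × g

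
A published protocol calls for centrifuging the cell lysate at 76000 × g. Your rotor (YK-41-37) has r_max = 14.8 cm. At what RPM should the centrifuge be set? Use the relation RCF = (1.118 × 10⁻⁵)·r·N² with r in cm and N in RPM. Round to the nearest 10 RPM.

N ≈ 21430 RPM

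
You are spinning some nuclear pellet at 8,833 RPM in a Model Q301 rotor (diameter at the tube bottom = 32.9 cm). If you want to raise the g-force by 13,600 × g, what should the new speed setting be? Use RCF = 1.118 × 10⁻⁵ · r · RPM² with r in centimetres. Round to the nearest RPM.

N₂ ≈ 12328 RPM

r = 32.9 / 2 = 16.45 cm
Current RCF = 1.118 × 10⁻⁵ × 16.45 × (8833)² = 1.118 × 10⁻⁵ × 16.45 × 78,021,889 ≈ 14,349.1 × g
Target RCF = 14,349.1 + 13,600 = 27,949.1 × g
N² = 27,949.1 / (18.3911 × 10⁻⁵) = 151,970,790
N ≈ √151,970,790 ≈ 12,327.6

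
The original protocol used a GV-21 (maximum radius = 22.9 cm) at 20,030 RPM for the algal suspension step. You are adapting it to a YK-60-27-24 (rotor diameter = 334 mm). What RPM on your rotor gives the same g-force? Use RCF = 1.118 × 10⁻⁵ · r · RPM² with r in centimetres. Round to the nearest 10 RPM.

≈ 23460 RPM

RCF = 1.118 × 10⁻⁵ × r × N²
RCF_original = 1.118 × 10⁻⁵ × 22.9 × (20030)² = 1.118 × 10⁻⁵ × 22.9 × 401,200,900 ≈ 102,716.3 × g
Your rotor: r = 334 mm / 2 = 167 mm = 16.7 cm
102,716.3 = 1.118 × 10⁻⁵ × 16.7 × N²
N² = 102,716.3 / (18.6706 × 10⁻⁵) = 550,149,968
N ≈ √550,149,968 ≈ 23,455.3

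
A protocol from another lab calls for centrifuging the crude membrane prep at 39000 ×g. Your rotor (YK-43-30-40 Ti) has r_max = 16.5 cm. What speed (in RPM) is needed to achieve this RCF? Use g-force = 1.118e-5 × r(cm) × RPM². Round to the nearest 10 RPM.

N ≈ 14540 RPM

39,000 = 1.118 × 10⁻⁵ × 16.5 × N²
N² = 39,000 / (18.447 × 10⁻⁵) = 211,416,490
N ≈ √211,416,490 ≈ 14,540.2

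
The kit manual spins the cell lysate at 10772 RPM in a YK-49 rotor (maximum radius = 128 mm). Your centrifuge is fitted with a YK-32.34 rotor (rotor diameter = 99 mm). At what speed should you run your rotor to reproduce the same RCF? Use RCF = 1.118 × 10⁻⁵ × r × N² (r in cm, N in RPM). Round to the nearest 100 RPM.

≈ 17300 RPM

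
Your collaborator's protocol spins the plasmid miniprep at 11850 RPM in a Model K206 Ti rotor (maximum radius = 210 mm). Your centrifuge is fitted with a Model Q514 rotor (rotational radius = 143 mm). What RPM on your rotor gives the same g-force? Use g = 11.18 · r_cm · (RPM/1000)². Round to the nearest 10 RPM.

Original rotor: r = 210 mm = 21.0 cm
RCF = 11.18 × r × (N/1000)²
RCF_original = 11.18 × 21 × (11.85)² = 11.18 × 21 × 140.4225 ≈ 32,968.4 × g
Your rotor: r = 143 mm = 14.3 cm
32,968.4 = 11.18 × 14.3 × (N/1000)²
(N/1000)² = 32,968.4 / 159.874 = 206.2149
N = 1000 × √206.2149 ≈ 14,360.2

≈ 14360 RPM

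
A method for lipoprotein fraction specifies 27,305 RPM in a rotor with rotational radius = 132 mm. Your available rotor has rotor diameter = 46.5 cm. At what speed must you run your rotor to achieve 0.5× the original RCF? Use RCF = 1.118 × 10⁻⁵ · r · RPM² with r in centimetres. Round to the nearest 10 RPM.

≈ 14550 RPM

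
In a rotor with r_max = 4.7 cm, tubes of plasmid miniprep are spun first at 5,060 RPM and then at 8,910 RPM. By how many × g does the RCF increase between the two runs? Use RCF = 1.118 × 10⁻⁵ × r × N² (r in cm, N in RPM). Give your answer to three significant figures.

2830 × g

RCF₁ = 1.118 × 10⁻⁵ × 4.7 × (5060)² = 1.118 × 10⁻⁵ × 4.7 × 25,603,600 ≈ 1,345.4 × g
RCF₂ = 1.118 × 10⁻⁵ × 4.7 × (8910)² = 1.118 × 10⁻⁵ × 4.7 × 79,388,100 ≈ 4,171.5 × g
Increase = 4,171.5 − 1,345.4 = 2,826.1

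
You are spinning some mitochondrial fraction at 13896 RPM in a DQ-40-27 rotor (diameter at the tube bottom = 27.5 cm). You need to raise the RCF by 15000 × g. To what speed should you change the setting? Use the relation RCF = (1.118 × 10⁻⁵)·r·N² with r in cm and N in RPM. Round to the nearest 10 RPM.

N₂ ≈ 17050 RPM

r = 27.5 / 2 = 13.75 cm
Current RCF = 1.118 × 10⁻⁵ × 13.75 × (13896)² = 1.118 × 10⁻⁵ × 13.75 × 193,098,816 ≈ 29,684.1 × g
Target RCF = 29,684.1 + 15,000 = 44,684.1 × g
N² = 44,684.1 / (15.3725 × 10⁻⁵) = 290,675,557
N ≈ √290,675,557 ≈ 17,049.2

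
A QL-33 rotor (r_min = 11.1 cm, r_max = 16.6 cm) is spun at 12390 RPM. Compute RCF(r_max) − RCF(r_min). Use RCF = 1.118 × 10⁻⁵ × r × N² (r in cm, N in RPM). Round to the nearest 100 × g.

RCF_max = 1.118 × 10⁻⁵ × 16.6 × (12390)² = 1.118 × 10⁻⁵ × 16.6 × 153,512,100 ≈ 28,490 × g
RCF_min = 1.118 × 10⁻⁵ × 11.1 × (12390)² = 1.118 × 10⁻⁵ × 11.1 × 153,512,100 ≈ 19,050.5 × g
ΔRCF = 28,490 − 19,050.5 = 9,439.5

ΔRCF ≈ 9400 x g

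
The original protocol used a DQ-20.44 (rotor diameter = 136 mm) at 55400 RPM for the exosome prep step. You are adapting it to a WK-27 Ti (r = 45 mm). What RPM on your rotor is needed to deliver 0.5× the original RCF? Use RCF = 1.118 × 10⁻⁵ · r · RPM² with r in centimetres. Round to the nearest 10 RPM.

48160 RPM

Original rotor: r = 136 mm / 2 = 68 mm = 6.8 cm
RCF_original = 1.118 × 10⁻⁵ × 6.8 × (55400)² = 1.118 × 10⁻⁵ × 6.8 × 3,069,160,000 ≈ 233,329.8 × g
Target RCF = 0.5 × 233,329.8 ≈ 116,664.9 × g
Your rotor: r = 45 mm = 4.5 cm
116,664.9 = 1.118 × 10⁻⁵ × 4.5 × N²
N² = 116,664.9 / (5.031 × 10⁻⁵) = 2,318,920,692
N ≈ √2,318,920,692 ≈ 48,155.2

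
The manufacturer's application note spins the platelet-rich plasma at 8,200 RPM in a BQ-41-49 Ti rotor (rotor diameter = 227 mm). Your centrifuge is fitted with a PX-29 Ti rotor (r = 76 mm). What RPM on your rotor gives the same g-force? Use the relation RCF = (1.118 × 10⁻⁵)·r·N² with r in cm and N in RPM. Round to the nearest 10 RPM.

Original rotor: r = 227 mm / 2 = 113.5 mm = 11.35 cm
RCF_original = 1.118 × 10⁻⁵ × 11.35 × (8200)² = 1.118 × 10⁻⁵ × 11.35 × 67,240,000 ≈ 8,532.3 × g
Your rotor: r = 76 mm = 7.6 cm
8,532.3 = 1.118 × 10⁻⁵ × 7.6 × N²
N² = 8,532.3 / (8.4968 × 10⁻⁵) = 100,417,804
N ≈ √100,417,804 ≈ 10,020.9

≈ 10020 RPM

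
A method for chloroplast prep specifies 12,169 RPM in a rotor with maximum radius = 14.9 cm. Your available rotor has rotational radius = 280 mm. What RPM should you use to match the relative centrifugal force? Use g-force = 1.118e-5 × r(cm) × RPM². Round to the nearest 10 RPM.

RCF = 1.118 × 10⁻⁵ × r × N²
RCF_original = 1.118 × 10⁻⁵ × 14.9 × (12169)² = 1.118 × 10⁻⁵ × 14.9 × 148,084,561 ≈ 24,668.2 × g
Your rotor: r = 280 mm = 28.0 cm
24,668.2 = 1.118 × 10⁻⁵ × 28 × N²
N² = 24,668.2 / (31.304 × 10⁻⁵) = 78,802,070
N ≈ √78,802,070 ≈ 8,877.1

≈ 8880 RPM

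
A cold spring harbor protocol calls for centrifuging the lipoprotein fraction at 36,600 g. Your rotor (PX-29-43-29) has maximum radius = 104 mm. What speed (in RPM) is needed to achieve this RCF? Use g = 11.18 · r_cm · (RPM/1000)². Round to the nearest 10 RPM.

≈ 17740 RPM

r = 104 mm = 10.4 cm
36,600 = 11.18 × 10.4 × (N/1000)²
(N/1000)² = 36,600 / 116.272 = 314.7791
N = 1000 × √314.7791 ≈ 17,742.0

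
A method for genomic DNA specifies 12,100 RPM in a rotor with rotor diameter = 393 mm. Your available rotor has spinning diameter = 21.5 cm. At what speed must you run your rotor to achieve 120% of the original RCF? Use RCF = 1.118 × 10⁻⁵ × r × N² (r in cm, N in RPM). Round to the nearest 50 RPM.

≈ 17900 RPM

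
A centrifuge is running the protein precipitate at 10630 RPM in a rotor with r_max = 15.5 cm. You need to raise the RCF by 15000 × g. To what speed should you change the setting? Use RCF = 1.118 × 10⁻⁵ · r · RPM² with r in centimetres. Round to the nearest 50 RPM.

N₂ ≈ 14150 RPM

Current RCF = 1.118 × 10⁻⁵ × 15.5 × (10630)² = 1.118 × 10⁻⁵ × 15.5 × 112,996,900 ≈ 19,581.2 × g
Target RCF = 19,581.2 + 15,000 = 34,581.2 × g
N² = 34,581.2 / (17.329 × 10⁻⁵) = 199,556,812
N ≈ √199,556,812 ≈ 14,126.5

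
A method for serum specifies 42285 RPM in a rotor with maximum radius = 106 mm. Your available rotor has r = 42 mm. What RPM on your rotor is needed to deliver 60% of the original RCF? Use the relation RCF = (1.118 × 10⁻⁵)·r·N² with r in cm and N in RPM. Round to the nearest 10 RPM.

52030 RPM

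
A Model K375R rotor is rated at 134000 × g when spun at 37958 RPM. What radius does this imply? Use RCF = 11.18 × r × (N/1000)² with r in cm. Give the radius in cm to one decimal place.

134000 = 11.18 × r × (37.958)²
r = 134000 / (11.18 × 1440.809764) = 134000 / 16108.25 ≈ 8.319 cm

8.3 cm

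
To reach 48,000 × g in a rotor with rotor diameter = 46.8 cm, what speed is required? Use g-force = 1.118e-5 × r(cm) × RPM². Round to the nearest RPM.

13545 RPM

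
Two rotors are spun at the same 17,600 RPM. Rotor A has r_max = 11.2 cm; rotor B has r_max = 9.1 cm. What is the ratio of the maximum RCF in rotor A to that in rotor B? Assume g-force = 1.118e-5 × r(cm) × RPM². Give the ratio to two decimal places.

1.23

At fixed N, RCF ∝ r, so RCF_A/RCF_B = r_A/r_B = 11.2 / 9.1 = 1.2308.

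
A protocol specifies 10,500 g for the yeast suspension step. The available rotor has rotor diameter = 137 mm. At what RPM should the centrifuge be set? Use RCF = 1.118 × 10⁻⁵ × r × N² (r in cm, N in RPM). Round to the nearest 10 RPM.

r = 137 mm / 2 = 68.5 mm = 6.85 cm
RCF = 1.118 × 10⁻⁵ × r × N²
10,500 = 1.118 × 10⁻⁵ × 6.85 × N²
N² = 10,500 / (7.6583 × 10⁻⁵) = 137,106,146
N ≈ √137,106,146 ≈ 11,709.2

11710 RPM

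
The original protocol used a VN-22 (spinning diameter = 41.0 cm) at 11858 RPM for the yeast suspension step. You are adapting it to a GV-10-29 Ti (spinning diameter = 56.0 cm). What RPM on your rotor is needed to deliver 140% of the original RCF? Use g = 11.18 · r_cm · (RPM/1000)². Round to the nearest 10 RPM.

12010 RPM

Original rotor: r = 41.0 / 2 = 20.5 cm
RCF_original = 11.18 × 20.5 × (11.858)² = 11.18 × 20.5 × 140.612164 ≈ 32,226.9 × g
Target RCF = 1.4 × 32,226.9 ≈ 45,117.7 × g
Your rotor: r = 56.0 / 2 = 28 cm
45,117.7 = 11.18 × 28 × (N/1000)²
(N/1000)² = 45,117.7 / 313.04 = 144.1276
N = 1000 × √144.1276 ≈ 12,005.3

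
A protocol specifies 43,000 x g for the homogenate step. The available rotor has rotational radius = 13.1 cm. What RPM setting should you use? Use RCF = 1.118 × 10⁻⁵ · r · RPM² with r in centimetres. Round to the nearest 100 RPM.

43,000 = 1.118 × 10⁻⁵ × 13.1 × N²
N² = 43,000 / (14.6458 × 10⁻⁵) = 293,599,530
N ≈ √293,599,530 ≈ 17,134.7

≈ 17100 RPM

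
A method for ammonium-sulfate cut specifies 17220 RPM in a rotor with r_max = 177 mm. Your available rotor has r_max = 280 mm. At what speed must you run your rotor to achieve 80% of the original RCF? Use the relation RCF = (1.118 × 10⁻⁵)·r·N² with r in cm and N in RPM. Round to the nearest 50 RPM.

Original rotor: r = 177 mm = 17.7 cm
RCF = 1.118 × 10⁻⁵ × r × N²
RCF_original = 1.118 × 10⁻⁵ × 17.7 × (17220)² = 1.118 × 10⁻⁵ × 17.7 × 296,528,400 ≈ 58,678.8 × g
Target RCF = 0.8 × 58,678.8 ≈ 46,943 × g
Your rotor: r = 280 mm = 28.0 cm
46,943 = 1.118 × 10⁻⁵ × 28 × N²
N² = 46,943 / (31.304 × 10⁻⁵) = 149,958,472
N ≈ √149,958,472 ≈ 12,245.8

12250 RPM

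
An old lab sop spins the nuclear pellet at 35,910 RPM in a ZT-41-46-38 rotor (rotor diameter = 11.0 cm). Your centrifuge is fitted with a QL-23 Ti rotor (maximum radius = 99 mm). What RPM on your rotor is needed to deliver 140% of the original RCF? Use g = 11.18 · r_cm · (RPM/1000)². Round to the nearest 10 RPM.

Original rotor: r = 11.0 / 2 = 5.5 cm
RCF = 11.18 × r × (N/1000)²
RCF_original = 11.18 × 5.5 × (35.91)² = 11.18 × 5.5 × 1,289.5281 ≈ 79,293.1 × g
Target RCF = 1.4 × 79,293.1 ≈ 111,010.3 × g
Your rotor: r = 99 mm = 9.9 cm
111,010.3 = 11.18 × 9.9 × (N/1000)²
(N/1000)² = 111,010.3 / 110.682 = 1002.966
N = 1000 × √1002.966 ≈ 31,669.6

31670 RPM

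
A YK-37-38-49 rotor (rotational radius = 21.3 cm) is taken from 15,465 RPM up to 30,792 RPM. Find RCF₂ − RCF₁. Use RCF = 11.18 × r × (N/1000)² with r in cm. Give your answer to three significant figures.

RCF₁ = 11.18 × 21.3 × (15.465)² = 11.18 × 21.3 × 239.166225 ≈ 56,953.6 × g
RCF₂ = 11.18 × 21.3 × (30.792)² = 11.18 × 21.3 × 948.147264 ≈ 225,786.1 × g
Increase = 225,786.1 − 56,953.6 = 168,832.5

≈ 169000 x g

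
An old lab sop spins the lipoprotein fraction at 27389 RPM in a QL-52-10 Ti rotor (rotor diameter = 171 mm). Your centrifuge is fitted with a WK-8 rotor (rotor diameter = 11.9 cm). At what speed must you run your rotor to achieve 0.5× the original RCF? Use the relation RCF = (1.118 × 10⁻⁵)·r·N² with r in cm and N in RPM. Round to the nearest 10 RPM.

Original rotor: r = 171 mm / 2 = 85.5 mm = 8.55 cm
RCF_original = 1.118 × 10⁻⁵ × 8.55 × (27389)² = 1.118 × 10⁻⁵ × 8.55 × 750,157,321 ≈ 71,706.8 × g
Target RCF = 0.5 × 71,706.8 ≈ 35,853.4 × g
Your rotor: r = 11.9 / 2 = 5.95 cm
35,853.4 = 1.118 × 10⁻⁵ × 5.95 × N²
N² = 35,853.4 / (6.6521 × 10⁻⁵) = 538,978,668
N ≈ √538,978,668 ≈ 23,215.9

≈ 23220 RPM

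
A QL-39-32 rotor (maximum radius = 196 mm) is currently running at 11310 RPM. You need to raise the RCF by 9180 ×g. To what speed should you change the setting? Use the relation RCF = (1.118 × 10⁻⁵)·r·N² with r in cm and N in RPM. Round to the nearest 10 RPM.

r = 196 mm = 19.6 cm
Current RCF = 1.118 × 10⁻⁵ × 19.6 × (11310)² = 1.118 × 10⁻⁵ × 19.6 × 127,916,100 ≈ 28,030 × g
Target RCF = 28,030 + 9,180 = 37,210 × g
N² = 37,210 / (21.9128 × 10⁻⁵) = 169,809,426
N ≈ √169,809,426 ≈ 13,031.1

≈ 13030 RPM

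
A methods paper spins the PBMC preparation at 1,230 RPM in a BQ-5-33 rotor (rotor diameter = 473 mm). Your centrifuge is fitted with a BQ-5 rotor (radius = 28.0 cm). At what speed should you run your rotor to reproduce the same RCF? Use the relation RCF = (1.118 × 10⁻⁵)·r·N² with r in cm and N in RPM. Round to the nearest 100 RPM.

Original rotor: r = 473 mm / 2 = 236.5 mm = 23.65 cm
RCF_original = 1.118 × 10⁻⁵ × 23.65 × (1230)² = 1.118 × 10⁻⁵ × 23.65 × 1,512,900 ≈ 400 × g
400 = 1.118 × 10⁻⁵ × 28 × N²
N² = 400 / (31.304 × 10⁻⁵) = 1,277,792
N ≈ √1,277,792 ≈ 1,130.4

1100 RPM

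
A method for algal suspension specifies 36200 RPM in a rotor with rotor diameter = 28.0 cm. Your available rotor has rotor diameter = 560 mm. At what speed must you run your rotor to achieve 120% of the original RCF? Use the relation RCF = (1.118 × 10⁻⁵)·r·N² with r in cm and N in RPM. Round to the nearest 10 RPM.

≈ 28040 RPM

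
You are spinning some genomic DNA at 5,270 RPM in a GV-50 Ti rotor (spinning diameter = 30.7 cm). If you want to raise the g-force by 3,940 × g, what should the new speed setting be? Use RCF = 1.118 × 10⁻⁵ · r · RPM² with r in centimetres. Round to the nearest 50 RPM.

N₂ ≈ 7100 RPM

r = 30.7 / 2 = 15.35 cm
Current RCF = 1.118 × 10⁻⁵ × 15.35 × (5270)² = 1.118 × 10⁻⁵ × 15.35 × 27,772,900 ≈ 4,766.2 × g
Target RCF = 4,766.2 + 3,940 = 8,706.2 × g
N² = 8,706.2 / (17.1613 × 10⁻⁵) = 50,731,588
N ≈ √50,731,588 ≈ 7,122.6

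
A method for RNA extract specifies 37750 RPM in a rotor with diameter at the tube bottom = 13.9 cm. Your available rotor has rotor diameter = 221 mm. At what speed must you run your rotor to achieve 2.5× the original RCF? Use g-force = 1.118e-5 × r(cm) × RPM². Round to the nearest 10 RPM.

47340 RPM

Original rotor: r = 13.9 / 2 = 6.95 cm
RCF_original = 1.118 × 10⁻⁵ × 6.95 × (37750)² = 1.118 × 10⁻⁵ × 6.95 × 1,425,062,500 ≈ 110,728.8 × g
Target RCF = 2.5 × 110,728.8 ≈ 276,822 × g
Your rotor: r = 221 mm / 2 = 110.5 mm = 11.05 cm
276,822 = 1.118 × 10⁻⁵ × 11.05 × N²
N² = 276,822 / (12.3539 × 10⁻⁵) = 2,240,766,074
N ≈ √2,240,766,074 ≈ 47,336.7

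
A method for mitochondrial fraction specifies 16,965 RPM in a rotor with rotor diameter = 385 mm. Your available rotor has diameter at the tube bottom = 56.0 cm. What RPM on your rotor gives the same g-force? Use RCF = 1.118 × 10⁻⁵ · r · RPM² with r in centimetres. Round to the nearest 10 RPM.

14070 RPM

Original rotor: r = 385 mm / 2 = 192.5 mm = 19.25 cm
RCF = 1.118 × 10⁻⁵ × r × N²
RCF_original = 1.118 × 10⁻⁵ × 19.25 × (16965)² = 1.118 × 10⁻⁵ × 19.25 × 287,811,225 ≈ 61,941.3 × g
Your rotor: r = 56.0 / 2 = 28 cm
61,941.3 = 1.118 × 10⁻⁵ × 28 × N²
N² = 61,941.3 / (31.304 × 10⁻⁵) = 197,870,240
N ≈ √197,870,240 ≈ 14,066.6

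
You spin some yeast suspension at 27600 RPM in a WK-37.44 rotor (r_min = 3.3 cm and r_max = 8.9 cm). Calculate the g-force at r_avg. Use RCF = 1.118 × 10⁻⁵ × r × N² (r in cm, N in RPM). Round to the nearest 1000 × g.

≈ 52000 g

r_avg = (3.3 + 8.9) / 2 = 6.1 cm
RCF = 1.118 × 10⁻⁵ × 6.1 × (27600)² = 1.118 × 10⁻⁵ × 6.1 × 761,760,000 ≈ 51,950.5 × g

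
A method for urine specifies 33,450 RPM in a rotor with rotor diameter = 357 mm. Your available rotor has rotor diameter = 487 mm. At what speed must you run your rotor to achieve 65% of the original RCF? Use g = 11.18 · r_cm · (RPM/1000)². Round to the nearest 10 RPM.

Original rotor: r = 357 mm / 2 = 178.5 mm = 17.85 cm
RCF_original = 11.18 × 17.85 × (33.45)² = 11.18 × 17.85 × 1,118.9025 ≈ 223,291.5 × g
Target RCF = 0.65 × 223,291.5 ≈ 145,139.5 × g
Your rotor: r = 487 mm / 2 = 243.5 mm = 24.35 cm
145,139.5 = 11.18 × 24.35 × (N/1000)²
(N/1000)² = 145,139.5 / 272.233 = 533.1444
N = 1000 × √533.1444 ≈ 23,089.9

≈ 23090 RPM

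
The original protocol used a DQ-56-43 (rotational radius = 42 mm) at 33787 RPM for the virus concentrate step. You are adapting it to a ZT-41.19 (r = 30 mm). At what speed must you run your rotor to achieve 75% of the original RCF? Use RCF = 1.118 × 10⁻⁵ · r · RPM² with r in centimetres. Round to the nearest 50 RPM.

Original rotor: r = 42 mm = 4.2 cm
RCF_original = 1.118 × 10⁻⁵ × 4.2 × (33787)² = 1.118 × 10⁻⁵ × 4.2 × 1,141,561,369 ≈ 53,603.2 × g
Target RCF = 0.75 × 53,603.2 ≈ 40,202.4 × g
Your rotor: r = 30 mm = 3.0 cm
40,202.4 = 1.118 × 10⁻⁵ × 3 × N²
N² = 40,202.4 / (3.354 × 10⁻⁵) = 1,198,640,429
N ≈ √1,198,640,429 ≈ 34,621.4

≈ 34600 RPM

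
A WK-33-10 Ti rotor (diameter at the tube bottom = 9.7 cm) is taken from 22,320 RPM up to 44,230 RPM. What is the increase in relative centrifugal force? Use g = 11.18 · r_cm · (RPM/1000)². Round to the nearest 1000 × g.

≈ 79000 × g

r = 9.7 / 2 = 4.85 cm
RCF₁ = 11.18 × 4.85 × (22.32)² = 11.18 × 4.85 × 498.1824 ≈ 27,012.9 × g
RCF₂ = 11.18 × 4.85 × (44.23)² = 11.18 × 4.85 × 1,956.2929 ≈ 106,076.1 × g
Increase = 106,076.1 − 27,012.9 = 79,063.2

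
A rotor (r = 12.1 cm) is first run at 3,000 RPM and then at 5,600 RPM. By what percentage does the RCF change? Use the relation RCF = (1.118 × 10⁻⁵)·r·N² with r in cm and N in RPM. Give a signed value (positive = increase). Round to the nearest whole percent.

+248%

RCF ∝ N², so the ratio is (5600/3000)² = (1.866667)² = 3.4844.
Change = 3.4844 − 1 = +2.4844 → +248.4%.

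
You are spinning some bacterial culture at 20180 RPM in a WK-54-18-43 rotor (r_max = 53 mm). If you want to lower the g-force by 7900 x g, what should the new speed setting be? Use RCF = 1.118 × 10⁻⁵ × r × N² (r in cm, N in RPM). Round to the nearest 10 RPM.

N₂ ≈ 16550 RPM

r = 53 mm = 5.3 cm
Current RCF = 1.118 × 10⁻⁵ × 5.3 × (20180)² = 1.118 × 10⁻⁵ × 5.3 × 407,232,400 ≈ 24,130.1 × g
Target RCF = 24,130.1 − 7,900 = 16,230.1 × g
N² = 16,230.1 / (5.9254 × 10⁻⁵) = 273,907,247
N ≈ √273,907,247 ≈ 16,550.1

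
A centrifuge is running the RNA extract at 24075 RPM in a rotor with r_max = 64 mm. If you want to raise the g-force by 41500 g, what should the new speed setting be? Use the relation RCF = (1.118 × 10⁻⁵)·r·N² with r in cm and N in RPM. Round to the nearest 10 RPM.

N₂ ≈ 34050 RPM

r = 64 mm = 6.4 cm
Current RCF = 1.118 × 10⁻⁵ × 6.4 × (24075)² = 1.118 × 10⁻⁵ × 6.4 × 579,605,625 ≈ 41,471.9 × g
Target RCF = 41,471.9 + 41,500 = 82,971.9 × g
N² = 82,971.9 / (7.1552 × 10⁻⁵) = 1,159,602,806
N ≈ √1,159,602,806 ≈ 34,052.9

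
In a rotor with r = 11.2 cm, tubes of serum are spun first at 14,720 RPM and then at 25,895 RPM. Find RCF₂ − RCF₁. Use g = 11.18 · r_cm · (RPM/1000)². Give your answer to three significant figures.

RCF₁ = 11.18 × 11.2 × (14.72)² = 11.18 × 11.2 × 216.6784 ≈ 27,131.6 × g
RCF₂ = 11.18 × 11.2 × (25.895)² = 11.18 × 11.2 × 670.551025 ≈ 83,963.7 × g
Increase = 83,963.7 − 27,131.6 = 56,832.1

≈ 56800 g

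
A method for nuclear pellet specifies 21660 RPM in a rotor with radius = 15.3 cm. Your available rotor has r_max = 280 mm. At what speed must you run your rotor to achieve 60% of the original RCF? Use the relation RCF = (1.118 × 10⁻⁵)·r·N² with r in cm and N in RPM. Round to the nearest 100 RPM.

≈ 12400 RPM

RCF = 1.118 × 10⁻⁵ × r × N²
RCF_original = 1.118 × 10⁻⁵ × 15.3 × (21660)² = 1.118 × 10⁻⁵ × 15.3 × 469,155,600 ≈ 80,250.9 × g
Target RCF = 0.6 × 80,250.9 ≈ 48,150.5 × g
Your rotor: r = 280 mm = 28.0 cm
48,150.5 = 1.118 × 10⁻⁵ × 28 × N²
N² = 48,150.5 / (31.304 × 10⁻⁵) = 153,815,806
N ≈ √153,815,806 ≈ 12,402.3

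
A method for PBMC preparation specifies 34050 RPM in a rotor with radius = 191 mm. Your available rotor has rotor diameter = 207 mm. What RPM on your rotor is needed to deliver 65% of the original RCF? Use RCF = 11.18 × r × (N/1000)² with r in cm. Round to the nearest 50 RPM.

≈ 37300 RPM

Original rotor: r = 191 mm = 19.1 cm
RCF = 11.18 × r × (N/1000)²
RCF_original = 11.18 × 19.1 × (34.05)² = 11.18 × 19.1 × 1,159.4025 ≈ 247,576.5 × g
Target RCF = 0.65 × 247,576.5 ≈ 160,924.7 × g
Your rotor: r = 207 mm / 2 = 103.5 mm = 10.35 cm
160,924.7 = 11.18 × 10.35 × (N/1000)²
(N/1000)² = 160,924.7 / 115.713 = 1390.723
N = 1000 × √1390.723 ≈ 37,292.4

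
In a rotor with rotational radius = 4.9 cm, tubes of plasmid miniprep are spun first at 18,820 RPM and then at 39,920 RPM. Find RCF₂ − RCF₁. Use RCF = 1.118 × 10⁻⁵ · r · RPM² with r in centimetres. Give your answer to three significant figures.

≈ 67900 g

RCF₁ = 1.118 × 10⁻⁵ × 4.9 × (18820)² = 1.118 × 10⁻⁵ × 4.9 × 354,192,400 ≈ 19,403.4 × g
RCF₂ = 1.118 × 10⁻⁵ × 4.9 × (39920)² = 1.118 × 10⁻⁵ × 4.9 × 1,593,606,400 ≈ 87,300.9 × g
Increase = 87,300.9 − 19,403.4 = 67,897.5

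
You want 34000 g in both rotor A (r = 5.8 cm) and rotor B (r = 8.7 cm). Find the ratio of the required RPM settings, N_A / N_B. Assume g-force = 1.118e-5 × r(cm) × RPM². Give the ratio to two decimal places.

At fixed RCF, N ∝ 1/√r, so N_A/N_B = √(r_B/r_A) = √(8.7/5.8) = √1.500000 = 1.2247.

1.22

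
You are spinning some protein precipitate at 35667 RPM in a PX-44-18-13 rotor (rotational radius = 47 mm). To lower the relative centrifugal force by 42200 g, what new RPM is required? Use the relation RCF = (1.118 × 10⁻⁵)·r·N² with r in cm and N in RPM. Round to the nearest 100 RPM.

r = 47 mm = 4.7 cm
Current RCF = 1.118 × 10⁻⁵ × 4.7 × (35667)² = 1.118 × 10⁻⁵ × 4.7 × 1,272,134,889 ≈ 66,845.6 × g
Target RCF = 66,845.6 − 42,200 = 24,645.6 × g
N² = 24,645.6 / (5.2546 × 10⁻⁵) = 469,029,041
N ≈ √469,029,041 ≈ 21,657.1

21700 RPM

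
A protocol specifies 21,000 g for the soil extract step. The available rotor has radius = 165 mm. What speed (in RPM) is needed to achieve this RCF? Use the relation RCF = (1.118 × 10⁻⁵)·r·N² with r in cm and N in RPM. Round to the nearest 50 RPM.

10650 RPM

r = 165 mm = 16.5 cm
21,000 = 1.118 × 10⁻⁵ × 16.5 × N²
N² = 21,000 / (18.447 × 10⁻⁵) = 113,839,649
N ≈ √113,839,649 ≈ 10,669.6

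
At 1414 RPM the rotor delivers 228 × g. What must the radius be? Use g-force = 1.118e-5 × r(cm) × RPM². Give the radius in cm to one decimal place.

10.2 cm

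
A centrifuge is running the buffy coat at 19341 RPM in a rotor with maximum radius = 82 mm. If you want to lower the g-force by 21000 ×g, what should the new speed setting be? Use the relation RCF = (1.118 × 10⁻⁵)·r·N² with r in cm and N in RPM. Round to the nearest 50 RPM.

r = 82 mm = 8.2 cm
Current RCF = 1.118 × 10⁻⁵ × 8.2 × (19341)² = 1.118 × 10⁻⁵ × 8.2 × 374,074,281 ≈ 34,293.6 × g
Target RCF = 34,293.6 − 21,000 = 13,293.6 × g
N² = 13,293.6 / (9.1676 × 10⁻⁵) = 145,006,327
N ≈ √145,006,327 ≈ 12,041.9

12050 RPM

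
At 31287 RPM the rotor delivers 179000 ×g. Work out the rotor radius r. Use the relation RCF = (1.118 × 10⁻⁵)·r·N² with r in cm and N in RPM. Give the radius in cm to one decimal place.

r ≈ 16.4 cm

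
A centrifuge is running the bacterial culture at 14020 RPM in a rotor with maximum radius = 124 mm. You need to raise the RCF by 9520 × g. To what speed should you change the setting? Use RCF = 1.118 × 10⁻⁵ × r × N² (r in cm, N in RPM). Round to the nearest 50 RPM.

r = 124 mm = 12.4 cm
Current RCF = 1.118 × 10⁻⁵ × 12.4 × (14020)² = 1.118 × 10⁻⁵ × 12.4 × 196,560,400 ≈ 27,249.6 × g
Target RCF = 27,249.6 + 9,520 = 36,769.6 × g
N² = 36,769.6 / (13.8632 × 10⁻⁵) = 265,231,693
N ≈ √265,231,693 ≈ 16,285.9

N₂ ≈ 16300 RPM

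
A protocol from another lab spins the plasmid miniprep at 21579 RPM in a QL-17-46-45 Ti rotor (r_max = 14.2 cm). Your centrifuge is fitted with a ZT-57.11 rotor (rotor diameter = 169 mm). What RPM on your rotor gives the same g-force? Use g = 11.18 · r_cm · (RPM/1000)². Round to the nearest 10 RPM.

RCF = 11.18 × r × (N/1000)²
RCF_original = 11.18 × 14.2 × (21.579)² = 11.18 × 14.2 × 465.653241 ≈ 73,925.2 × g
Your rotor: r = 169 mm / 2 = 84.5 mm = 8.45 cm
73,925.2 = 11.18 × 8.45 × (N/1000)²
(N/1000)² = 73,925.2 / 94.471 = 782.5174
N = 1000 × √782.5174 ≈ 27,973.5

27970 RPM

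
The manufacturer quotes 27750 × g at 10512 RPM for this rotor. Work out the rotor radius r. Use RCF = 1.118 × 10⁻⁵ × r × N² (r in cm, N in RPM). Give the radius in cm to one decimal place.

27750 = 1.118 × 10⁻⁵ × r × (10512)²
r = 27750 / (1.118 × 10⁻⁵ × 110,502,144) = 27750 / 1235.414 ≈ 22.462 cm

r ≈ 22.5 cm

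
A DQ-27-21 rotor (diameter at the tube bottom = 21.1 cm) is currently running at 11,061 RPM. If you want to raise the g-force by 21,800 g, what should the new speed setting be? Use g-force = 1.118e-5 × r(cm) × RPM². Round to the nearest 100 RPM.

r = 21.1 / 2 = 10.55 cm
Current RCF = 1.118 × 10⁻⁵ × 10.55 × (11061)² = 1.118 × 10⁻⁵ × 10.55 × 122,345,721 ≈ 14,430.6 × g
Target RCF = 14,430.6 + 21,800 = 36,230.6 × g
N² = 36,230.6 / (11.7949 × 10⁻⁵) = 307,171,744
N ≈ √307,171,744 ≈ 17,526.3

17500 RPM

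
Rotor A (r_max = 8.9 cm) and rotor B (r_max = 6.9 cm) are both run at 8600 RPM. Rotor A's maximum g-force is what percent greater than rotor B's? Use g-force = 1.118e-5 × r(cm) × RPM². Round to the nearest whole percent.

29%

At equal RPM, RCF scales linearly with r: ratio = 8.9 / 6.9 = 1.2899.
So rotor A delivers 29.0% more g-force.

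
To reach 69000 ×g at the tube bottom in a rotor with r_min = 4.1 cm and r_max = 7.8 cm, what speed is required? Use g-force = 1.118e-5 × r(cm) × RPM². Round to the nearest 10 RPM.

≈ 28130 RPM

Use r_max = 7.8 cm.
69,000 = 1.118 × 10⁻⁵ × 7.8 × N²
N² = 69,000 / (8.7204 × 10⁻⁵) = 791,248,108
N ≈ √791,248,108 ≈ 28,129.1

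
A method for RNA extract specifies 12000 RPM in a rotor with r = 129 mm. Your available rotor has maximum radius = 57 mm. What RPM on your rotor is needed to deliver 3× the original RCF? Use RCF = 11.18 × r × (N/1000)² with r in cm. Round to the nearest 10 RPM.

Original rotor: r = 129 mm = 12.9 cm
RCF_original = 11.18 × 12.9 × (12)² = 11.18 × 12.9 × 144 ≈ 20,768 × g
Target RCF = 3 × 20,768 ≈ 62,304 × g
Your rotor: r = 57 mm = 5.7 cm
62,304 = 11.18 × 5.7 × (N/1000)²
(N/1000)² = 62,304 / 63.726 = 977.6857
N = 1000 × √977.6857 ≈ 31,268.0

≈ 31270 RPM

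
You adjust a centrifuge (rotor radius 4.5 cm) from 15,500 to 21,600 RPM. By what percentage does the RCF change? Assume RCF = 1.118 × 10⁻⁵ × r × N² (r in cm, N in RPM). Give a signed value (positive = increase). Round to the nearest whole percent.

+94%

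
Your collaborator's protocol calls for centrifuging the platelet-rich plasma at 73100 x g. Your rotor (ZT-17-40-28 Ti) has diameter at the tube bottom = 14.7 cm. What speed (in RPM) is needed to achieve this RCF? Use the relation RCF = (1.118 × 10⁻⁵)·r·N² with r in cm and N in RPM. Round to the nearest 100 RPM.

N ≈ 29800 RPM

r = 14.7 / 2 = 7.35 cm
73,100 = 1.118 × 10⁻⁵ × 7.35 × N²
N² = 73,100 / (8.2173 × 10⁻⁵) = 889,586,604
N ≈ √889,586,604 ≈ 29,825.9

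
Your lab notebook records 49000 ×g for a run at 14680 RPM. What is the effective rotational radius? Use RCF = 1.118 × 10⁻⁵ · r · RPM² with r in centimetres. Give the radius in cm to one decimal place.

49000 = 1.118 × 10⁻⁵ × r × (14680)²
r = 49000 / (1.118 × 10⁻⁵ × 215,502,400) = 49000 / 2409.317 ≈ 20.338 cm

≈ 20.3 cm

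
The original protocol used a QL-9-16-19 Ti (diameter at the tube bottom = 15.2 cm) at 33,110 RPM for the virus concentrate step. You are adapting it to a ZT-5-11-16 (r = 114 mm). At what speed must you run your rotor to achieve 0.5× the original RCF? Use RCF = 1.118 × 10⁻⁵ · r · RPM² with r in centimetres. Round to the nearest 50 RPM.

Original rotor: r = 15.2 / 2 = 7.6 cm
RCF_original = 1.118 × 10⁻⁵ × 7.6 × (33110)² = 1.118 × 10⁻⁵ × 7.6 × 1,096,272,100 ≈ 93,148 × g
Target RCF = 0.5 × 93,148 ≈ 46,574 × g
Your rotor: r = 114 mm = 11.4 cm
46,574 = 1.118 × 10⁻⁵ × 11.4 × N²
N² = 46,574 / (12.7452 × 10⁻⁵) = 365,423,846
N ≈ √365,423,846 ≈ 19,116.1

19100 RPM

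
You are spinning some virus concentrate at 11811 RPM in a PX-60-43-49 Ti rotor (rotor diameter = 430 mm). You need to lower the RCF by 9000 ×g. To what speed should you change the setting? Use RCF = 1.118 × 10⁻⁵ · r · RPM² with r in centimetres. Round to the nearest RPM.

r = 430 mm / 2 = 215 mm = 21.5 cm
Current RCF = 1.118 × 10⁻⁵ × 21.5 × (11811)² = 1.118 × 10⁻⁵ × 21.5 × 139,499,721 ≈ 33,531.5 × g
Target RCF = 33,531.5 − 9,000 = 24,531.5 × g
N² = 24,531.5 / (24.037 × 10⁻⁵) = 102,057,245
N ≈ √102,057,245 ≈ 10,102.3

N₂ ≈ 10102 RPM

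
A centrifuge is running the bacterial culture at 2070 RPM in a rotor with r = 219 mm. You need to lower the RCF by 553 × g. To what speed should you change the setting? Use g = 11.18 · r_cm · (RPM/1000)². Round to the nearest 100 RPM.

≈ 1400 RPM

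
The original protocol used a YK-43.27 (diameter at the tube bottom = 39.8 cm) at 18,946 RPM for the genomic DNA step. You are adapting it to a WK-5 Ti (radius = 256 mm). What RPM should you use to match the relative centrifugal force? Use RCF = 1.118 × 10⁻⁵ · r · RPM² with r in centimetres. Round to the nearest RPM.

Original rotor: r = 39.8 / 2 = 19.9 cm
RCF_original = 1.118 × 10⁻⁵ × 19.9 × (18946)² = 1.118 × 10⁻⁵ × 19.9 × 358,950,916 ≈ 79,860.1 × g
Your rotor: r = 256 mm = 25.6 cm
79,860.1 = 1.118 × 10⁻⁵ × 25.6 × N²
N² = 79,860.1 / (28.6208 × 10⁻⁵) = 279,028,189
N ≈ √279,028,189 ≈ 16,704.1

16704 RPM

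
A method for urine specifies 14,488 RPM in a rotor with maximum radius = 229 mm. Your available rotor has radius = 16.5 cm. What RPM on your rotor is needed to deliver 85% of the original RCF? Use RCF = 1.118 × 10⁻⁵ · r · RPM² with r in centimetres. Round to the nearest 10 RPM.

≈ 15740 RPM

Original rotor: r = 229 mm = 22.9 cm
RCF_original = 1.118 × 10⁻⁵ × 22.9 × (14488)² = 1.118 × 10⁻⁵ × 22.9 × 209,902,144 ≈ 53,739.6 × g
Target RCF = 0.85 × 53,739.6 ≈ 45,678.7 × g
45,678.7 = 1.118 × 10⁻⁵ × 16.5 × N²
N² = 45,678.7 / (18.447 × 10⁻⁵) = 247,621,293
N ≈ √247,621,293 ≈ 15,736.0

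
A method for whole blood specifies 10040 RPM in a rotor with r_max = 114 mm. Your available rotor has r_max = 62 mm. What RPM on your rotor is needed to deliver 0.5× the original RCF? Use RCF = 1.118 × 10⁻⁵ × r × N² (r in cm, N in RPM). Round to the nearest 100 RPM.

≈ 9600 RPM

Original rotor: r = 114 mm = 11.4 cm
RCF_original = 1.118 × 10⁻⁵ × 11.4 × (10040)² = 1.118 × 10⁻⁵ × 11.4 × 100,801,600 ≈ 12,847.4 × g
Target RCF = 0.5 × 12,847.4 ≈ 6,423.7 × g
Your rotor: r = 62 mm = 6.2 cm
6,423.7 = 1.118 × 10⁻⁵ × 6.2 × N²
N² = 6,423.7 / (6.9316 × 10⁻⁵) = 92,672,687
N ≈ √92,672,687 ≈ 9,626.7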